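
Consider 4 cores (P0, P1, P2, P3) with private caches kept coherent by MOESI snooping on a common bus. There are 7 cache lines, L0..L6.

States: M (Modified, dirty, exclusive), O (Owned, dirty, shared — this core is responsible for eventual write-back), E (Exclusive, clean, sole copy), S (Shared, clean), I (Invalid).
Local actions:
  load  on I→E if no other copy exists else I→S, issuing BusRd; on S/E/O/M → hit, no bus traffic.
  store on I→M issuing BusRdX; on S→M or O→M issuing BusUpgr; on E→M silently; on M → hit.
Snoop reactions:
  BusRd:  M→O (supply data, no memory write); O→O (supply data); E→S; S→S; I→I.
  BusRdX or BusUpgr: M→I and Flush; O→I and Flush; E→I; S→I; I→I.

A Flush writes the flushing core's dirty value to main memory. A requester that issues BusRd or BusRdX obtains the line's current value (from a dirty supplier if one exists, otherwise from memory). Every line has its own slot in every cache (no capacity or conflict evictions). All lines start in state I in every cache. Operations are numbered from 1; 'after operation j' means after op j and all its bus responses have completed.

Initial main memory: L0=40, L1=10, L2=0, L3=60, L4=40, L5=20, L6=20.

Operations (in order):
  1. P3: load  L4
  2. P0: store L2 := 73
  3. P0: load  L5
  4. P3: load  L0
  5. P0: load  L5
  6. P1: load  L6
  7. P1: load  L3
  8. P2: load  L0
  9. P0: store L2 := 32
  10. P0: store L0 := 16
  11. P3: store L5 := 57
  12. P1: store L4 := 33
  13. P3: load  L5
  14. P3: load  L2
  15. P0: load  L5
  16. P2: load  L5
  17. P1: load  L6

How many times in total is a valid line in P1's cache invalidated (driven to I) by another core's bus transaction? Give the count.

step 1: P3: load  L4  ⟶  IIIE  (L4)  txn=BusRd  M[L4]=40
step 2: P0: store L2 := 73  ⟶  MIII  (L2)  txn=BusRdX  M[L2]=0
step 3: P0: load  L5  ⟶  EIII  (L5)  txn=BusRd  M[L5]=20
step 4: P3: load  L0  ⟶  IIIE  (L0)  txn=BusRd  M[L0]=40
step 5: P0: load  L5  ⟶  EIII  (L5)  txn=∅  M[L5]=20
step 6: P1: load  L6  ⟶  IEII  (L6)  txn=BusRd  M[L6]=20
step 7: P1: load  L3  ⟶  IEII  (L3)  txn=BusRd  M[L3]=60
step 8: P2: load  L0  ⟶  IISS  (L0)  txn=BusRd  M[L0]=40
step 9: P0: store L2 := 32  ⟶  MIII  (L2)  txn=∅  M[L2]=0
step 10: P0: store L0 := 16  ⟶  MIII  (L0)  txn=BusRdX  M[L0]=40
step 11: P3: store L5 := 57  ⟶  IIIM  (L5)  txn=BusRdX  M[L5]=20
step 12: P1: store L4 := 33  ⟶  IMII  (L4)  txn=BusRdX  M[L4]=40
step 13: P3: load  L5  ⟶  IIIM  (L5)  txn=∅  M[L5]=20
step 14: P3: load  L2  ⟶  OIIS  (L2)  txn=BusRd  M[L2]=0
step 15: P0: load  L5  ⟶  SIIO  (L5)  txn=BusRd  M[L5]=20
step 16: P2: load  L5  ⟶  SISO  (L5)  txn=BusRd  M[L5]=20
step 17: P1: load  L6  ⟶  IEII  (L6)  txn=∅  M[L6]=20

invalidations = 0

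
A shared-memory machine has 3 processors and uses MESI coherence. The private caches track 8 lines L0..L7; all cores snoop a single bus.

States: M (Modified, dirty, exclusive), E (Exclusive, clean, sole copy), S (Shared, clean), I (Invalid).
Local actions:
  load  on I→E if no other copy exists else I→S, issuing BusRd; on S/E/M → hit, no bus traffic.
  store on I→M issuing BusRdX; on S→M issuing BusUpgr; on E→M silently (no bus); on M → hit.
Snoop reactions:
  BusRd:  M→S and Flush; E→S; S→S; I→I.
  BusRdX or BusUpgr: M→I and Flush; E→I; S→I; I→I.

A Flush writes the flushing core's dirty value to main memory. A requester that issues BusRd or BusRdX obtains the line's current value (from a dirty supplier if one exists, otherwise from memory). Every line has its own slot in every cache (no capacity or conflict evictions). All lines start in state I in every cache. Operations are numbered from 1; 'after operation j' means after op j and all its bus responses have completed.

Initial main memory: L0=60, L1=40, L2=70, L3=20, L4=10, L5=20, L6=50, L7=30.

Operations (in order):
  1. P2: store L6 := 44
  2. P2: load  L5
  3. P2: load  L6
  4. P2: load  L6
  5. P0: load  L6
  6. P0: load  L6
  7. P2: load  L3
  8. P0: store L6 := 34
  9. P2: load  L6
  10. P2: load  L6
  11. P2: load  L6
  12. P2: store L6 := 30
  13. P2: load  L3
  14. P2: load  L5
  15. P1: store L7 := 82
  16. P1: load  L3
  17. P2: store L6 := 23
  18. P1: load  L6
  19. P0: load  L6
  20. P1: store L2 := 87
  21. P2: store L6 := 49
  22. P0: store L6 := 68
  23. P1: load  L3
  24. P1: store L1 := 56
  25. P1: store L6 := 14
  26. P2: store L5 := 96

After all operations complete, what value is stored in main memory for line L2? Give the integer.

memory[L2] = 70

  op1 P2: store L6 := 44 → I/I/M on L6; bus BusRdX; mem=50
  op2 P2: load  L5 → I/I/E on L5; bus BusRd; mem=20
  op3 P2: load  L6 → I/I/M on L6; bus (none); mem=50
  op4 P2: load  L6 → I/I/M on L6; bus (none); mem=50
  op5 P0: load  L6 → S/I/S on L6; bus BusRd Flush; mem=44
  op6 P0: load  L6 → S/I/S on L6; bus (none); mem=44
  op7 P2: load  L3 → I/I/E on L3; bus BusRd; mem=20
  op8 P0: store L6 := 34 → M/I/I on L6; bus BusUpgr; mem=44
  op9 P2: load  L6 → S/I/S on L6; bus BusRd Flush; mem=34
  op10 P2: load  L6 → S/I/S on L6; bus (none); mem=34
  op11 P2: load  L6 → S/I/S on L6; bus (none); mem=34
  op12 P2: store L6 := 30 → I/I/M on L6; bus BusUpgr; mem=34
  op13 P2: load  L3 → I/I/E on L3; bus (none); mem=20
  op14 P2: load  L5 → I/I/E on L5; bus (none); mem=20
  op15 P1: store L7 := 82 → I/M/I on L7; bus BusRdX; mem=30
  op16 P1: load  L3 → I/S/S on L3; bus BusRd; mem=20
  op17 P2: store L6 := 23 → I/I/M on L6; bus (none); mem=34
  op18 P1: load  L6 → I/S/S on L6; bus BusRd Flush; mem=23
  op19 P0: load  L6 → S/S/S on L6; bus BusRd; mem=23
  op20 P1: store L2 := 87 → I/M/I on L2; bus BusRdX; mem=70
  op21 P2: store L6 := 49 → I/I/M on L6; bus BusUpgr; mem=23
  op22 P0: store L6 := 68 → M/I/I on L6; bus BusRdX Flush; mem=49
  op23 P1: load  L3 → I/S/S on L3; bus (none); mem=20
  op24 P1: store L1 := 56 → I/M/I on L1; bus BusRdX; mem=40
  op25 P1: store L6 := 14 → I/M/I on L6; bus BusRdX Flush; mem=68
  op26 P2: store L5 := 96 → I/I/M on L5; bus (none); mem=20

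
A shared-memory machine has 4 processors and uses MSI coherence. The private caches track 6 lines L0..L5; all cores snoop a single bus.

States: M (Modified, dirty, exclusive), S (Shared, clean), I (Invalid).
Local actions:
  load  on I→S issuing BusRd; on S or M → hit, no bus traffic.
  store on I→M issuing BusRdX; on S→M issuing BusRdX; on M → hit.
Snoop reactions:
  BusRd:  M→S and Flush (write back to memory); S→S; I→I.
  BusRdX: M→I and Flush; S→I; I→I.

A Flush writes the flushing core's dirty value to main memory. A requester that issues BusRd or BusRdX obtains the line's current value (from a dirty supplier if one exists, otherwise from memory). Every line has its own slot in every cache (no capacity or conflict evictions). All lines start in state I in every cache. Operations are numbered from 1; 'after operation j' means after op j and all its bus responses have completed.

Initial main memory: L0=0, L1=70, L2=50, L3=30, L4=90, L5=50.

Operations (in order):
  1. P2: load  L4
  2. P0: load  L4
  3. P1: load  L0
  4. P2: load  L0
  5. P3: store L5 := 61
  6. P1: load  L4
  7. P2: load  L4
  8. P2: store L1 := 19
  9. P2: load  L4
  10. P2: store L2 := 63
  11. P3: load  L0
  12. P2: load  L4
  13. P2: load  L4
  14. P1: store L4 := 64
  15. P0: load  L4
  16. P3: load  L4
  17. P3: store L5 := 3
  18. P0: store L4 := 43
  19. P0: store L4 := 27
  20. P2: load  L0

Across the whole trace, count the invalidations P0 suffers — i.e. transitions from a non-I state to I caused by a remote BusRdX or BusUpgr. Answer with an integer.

1. P2: load  L4  bus=[BusRd]  L4: P0=I P1=I P2=S P3=I  mem[L4]=90
2. P0: load  L4  bus=[BusRd]  L4: P0=S P1=I P2=S P3=I  mem[L4]=90
3. P1: load  L0  bus=[BusRd]  L0: P0=I P1=S P2=I P3=I  mem[L0]=0
4. P2: load  L0  bus=[BusRd]  L0: P0=I P1=S P2=S P3=I  mem[L0]=0
5. P3: store L5 := 61  bus=[BusRdX]  L5: P0=I P1=I P2=I P3=M  mem[L5]=50
6. P1: load  L4  bus=[BusRd]  L4: P0=S P1=S P2=S P3=I  mem[L4]=90
7. P2: load  L4  bus=[-]  L4: P0=S P1=S P2=S P3=I  mem[L4]=90
8. P2: store L1 := 19  bus=[BusRdX]  L1: P0=I P1=I P2=M P3=I  mem[L1]=70
9. P2: load  L4  bus=[-]  L4: P0=S P1=S P2=S P3=I  mem[L4]=90
10. P2: store L2 := 63  bus=[BusRdX]  L2: P0=I P1=I P2=M P3=I  mem[L2]=50
11. P3: load  L0  bus=[BusRd]  L0: P0=I P1=S P2=S P3=S  mem[L0]=0
12. P2: load  L4  bus=[-]  L4: P0=S P1=S P2=S P3=I  mem[L4]=90
13. P2: load  L4  bus=[-]  L4: P0=S P1=S P2=S P3=I  mem[L4]=90
14. P1: store L4 := 64  bus=[BusRdX]  L4: P0=I P1=M P2=I P3=I  mem[L4]=90
15. P0: load  L4  bus=[BusRd,Flush]  L4: P0=S P1=S P2=I P3=I  mem[L4]=64
16. P3: load  L4  bus=[BusRd]  L4: P0=S P1=S P2=I P3=S  mem[L4]=64
17. P3: store L5 := 3  bus=[-]  L5: P0=I P1=I P2=I P3=M  mem[L5]=50
18. P0: store L4 := 43  bus=[BusRdX]  L4: P0=M P1=I P2=I P3=I  mem[L4]=64
19. P0: store L4 := 27  bus=[-]  L4: P0=M P1=I P2=I P3=I  mem[L4]=64
20. P2: load  L0  bus=[-]  L0: P0=I P1=S P2=S P3=S  mem[L0]=0

invalidations = 1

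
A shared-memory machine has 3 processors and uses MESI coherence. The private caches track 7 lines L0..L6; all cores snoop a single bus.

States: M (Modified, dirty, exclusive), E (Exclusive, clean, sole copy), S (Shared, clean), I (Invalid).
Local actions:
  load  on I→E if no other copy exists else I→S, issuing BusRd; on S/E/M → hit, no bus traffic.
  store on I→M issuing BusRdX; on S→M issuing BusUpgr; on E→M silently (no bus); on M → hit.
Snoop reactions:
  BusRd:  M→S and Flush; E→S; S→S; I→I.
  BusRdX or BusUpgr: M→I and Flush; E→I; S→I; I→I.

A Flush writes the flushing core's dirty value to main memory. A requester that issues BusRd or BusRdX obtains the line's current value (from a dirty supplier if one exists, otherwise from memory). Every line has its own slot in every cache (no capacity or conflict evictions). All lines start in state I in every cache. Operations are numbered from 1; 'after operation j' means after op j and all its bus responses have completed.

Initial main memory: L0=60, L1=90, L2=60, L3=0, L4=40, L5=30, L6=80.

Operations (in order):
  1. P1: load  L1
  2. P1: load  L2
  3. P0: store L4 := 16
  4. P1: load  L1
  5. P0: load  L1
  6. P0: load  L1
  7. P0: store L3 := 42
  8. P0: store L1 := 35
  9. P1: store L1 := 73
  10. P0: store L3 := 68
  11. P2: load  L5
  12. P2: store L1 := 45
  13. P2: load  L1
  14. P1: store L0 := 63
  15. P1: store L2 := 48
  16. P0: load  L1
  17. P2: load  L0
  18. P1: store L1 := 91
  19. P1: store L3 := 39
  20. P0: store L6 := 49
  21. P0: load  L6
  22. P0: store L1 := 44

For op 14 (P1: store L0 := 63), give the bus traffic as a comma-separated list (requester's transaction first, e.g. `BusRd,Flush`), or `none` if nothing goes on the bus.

[1] P1: load  L1 | P0:I, P1:E(90), P2:I | bus: BusRd
[2] P1: load  L2 | P0:I, P1:E(60), P2:I | bus: BusRd
[3] P0: store L4 := 16 | P0:M(16), P1:I, P2:I | bus: BusRdX
[4] P1: load  L1 | P0:I, P1:E(90), P2:I | bus: none
[5] P0: load  L1 | P0:S(90), P1:S(90), P2:I | bus: BusRd
[6] P0: load  L1 | P0:S(90), P1:S(90), P2:I | bus: none
[7] P0: store L3 := 42 | P0:M(42), P1:I, P2:I | bus: BusRdX
[8] P0: store L1 := 35 | P0:M(35), P1:I, P2:I | bus: BusUpgr
[9] P1: store L1 := 73 | P0:I, P1:M(73), P2:I | bus: BusRdX,Flush
[10] P0: store L3 := 68 | P0:M(68), P1:I, P2:I | bus: none
[11] P2: load  L5 | P0:I, P1:I, P2:E(30) | bus: BusRd
[12] P2: store L1 := 45 | P0:I, P1:I, P2:M(45) | bus: BusRdX,Flush
[13] P2: load  L1 | P0:I, P1:I, P2:M(45) | bus: none
[14] P1: store L0 := 63 | P0:I, P1:M(63), P2:I | bus: BusRdX
[15] P1: store L2 := 48 | P0:I, P1:M(48), P2:I | bus: none
[16] P0: load  L1 | P0:S(45), P1:I, P2:S(45) | bus: BusRd,Flush
[17] P2: load  L0 | P0:I, P1:S(63), P2:S(63) | bus: BusRd,Flush
[18] P1: store L1 := 91 | P0:I, P1:M(91), P2:I | bus: BusRdX
[19] P1: store L3 := 39 | P0:I, P1:M(39), P2:I | bus: BusRdX,Flush
[20] P0: store L6 := 49 | P0:M(49), P1:I, P2:I | bus: BusRdX
[21] P0: load  L6 | P0:M(49), P1:I, P2:I | bus: none
[22] P0: store L1 := 44 | P0:M(44), P1:I, P2:I | bus: BusRdX,Flush

bus = BusRdX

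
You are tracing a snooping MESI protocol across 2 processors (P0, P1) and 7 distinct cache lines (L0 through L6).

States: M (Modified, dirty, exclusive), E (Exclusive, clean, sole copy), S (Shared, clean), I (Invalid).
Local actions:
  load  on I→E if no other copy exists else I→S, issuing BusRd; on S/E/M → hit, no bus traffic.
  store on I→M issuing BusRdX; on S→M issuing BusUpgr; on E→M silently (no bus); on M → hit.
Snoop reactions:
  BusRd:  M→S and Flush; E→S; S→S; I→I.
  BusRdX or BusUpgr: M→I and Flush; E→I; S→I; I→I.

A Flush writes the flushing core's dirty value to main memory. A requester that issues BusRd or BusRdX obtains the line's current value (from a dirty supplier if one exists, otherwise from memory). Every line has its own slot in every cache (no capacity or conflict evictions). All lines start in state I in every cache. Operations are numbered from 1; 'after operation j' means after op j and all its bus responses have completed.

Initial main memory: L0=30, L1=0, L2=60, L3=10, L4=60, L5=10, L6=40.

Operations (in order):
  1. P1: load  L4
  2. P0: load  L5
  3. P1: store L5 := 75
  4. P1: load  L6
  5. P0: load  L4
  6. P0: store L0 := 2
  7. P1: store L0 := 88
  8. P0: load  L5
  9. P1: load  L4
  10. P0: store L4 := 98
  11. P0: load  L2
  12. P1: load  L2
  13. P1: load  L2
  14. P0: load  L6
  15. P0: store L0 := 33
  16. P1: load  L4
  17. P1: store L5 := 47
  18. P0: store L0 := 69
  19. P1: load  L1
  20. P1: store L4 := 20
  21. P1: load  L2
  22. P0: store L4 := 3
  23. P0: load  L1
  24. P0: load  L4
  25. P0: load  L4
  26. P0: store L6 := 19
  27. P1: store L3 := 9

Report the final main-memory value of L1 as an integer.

memory[L1] = 0

[1] P1: load  L4 | P0:I, P1:E(60) | bus: BusRd
[2] P0: load  L5 | P0:E(10), P1:I | bus: BusRd
[3] P1: store L5 := 75 | P0:I, P1:M(75) | bus: BusRdX
[4] P1: load  L6 | P0:I, P1:E(40) | bus: BusRd
[5] P0: load  L4 | P0:S(60), P1:S(60) | bus: BusRd
[6] P0: store L0 := 2 | P0:M(2), P1:I | bus: BusRdX
[7] P1: store L0 := 88 | P0:I, P1:M(88) | bus: BusRdX,Flush
[8] P0: load  L5 | P0:S(75), P1:S(75) | bus: BusRd,Flush
[9] P1: load  L4 | P0:S(60), P1:S(60) | bus: none
[10] P0: store L4 := 98 | P0:M(98), P1:I | bus: BusUpgr
[11] P0: load  L2 | P0:E(60), P1:I | bus: BusRd
[12] P1: load  L2 | P0:S(60), P1:S(60) | bus: BusRd
[13] P1: load  L2 | P0:S(60), P1:S(60) | bus: none
[14] P0: load  L6 | P0:S(40), P1:S(40) | bus: BusRd
[15] P0: store L0 := 33 | P0:M(33), P1:I | bus: BusRdX,Flush
[16] P1: load  L4 | P0:S(98), P1:S(98) | bus: BusRd,Flush
[17] P1: store L5 := 47 | P0:I, P1:M(47) | bus: BusUpgr
[18] P0: store L0 := 69 | P0:M(69), P1:I | bus: none
[19] P1: load  L1 | P0:I, P1:E(0) | bus: BusRd
[20] P1: store L4 := 20 | P0:I, P1:M(20) | bus: BusUpgr
[21] P1: load  L2 | P0:S(60), P1:S(60) | bus: none
[22] P0: store L4 := 3 | P0:M(3), P1:I | bus: BusRdX,Flush
[23] P0: load  L1 | P0:S(0), P1:S(0) | bus: BusRd
[24] P0: load  L4 | P0:M(3), P1:I | bus: none
[25] P0: load  L4 | P0:M(3), P1:I | bus: none
[26] P0: store L6 := 19 | P0:M(19), P1:I | bus: BusUpgr
[27] P1: store L3 := 9 | P0:I, P1:M(9) | bus: BusRdX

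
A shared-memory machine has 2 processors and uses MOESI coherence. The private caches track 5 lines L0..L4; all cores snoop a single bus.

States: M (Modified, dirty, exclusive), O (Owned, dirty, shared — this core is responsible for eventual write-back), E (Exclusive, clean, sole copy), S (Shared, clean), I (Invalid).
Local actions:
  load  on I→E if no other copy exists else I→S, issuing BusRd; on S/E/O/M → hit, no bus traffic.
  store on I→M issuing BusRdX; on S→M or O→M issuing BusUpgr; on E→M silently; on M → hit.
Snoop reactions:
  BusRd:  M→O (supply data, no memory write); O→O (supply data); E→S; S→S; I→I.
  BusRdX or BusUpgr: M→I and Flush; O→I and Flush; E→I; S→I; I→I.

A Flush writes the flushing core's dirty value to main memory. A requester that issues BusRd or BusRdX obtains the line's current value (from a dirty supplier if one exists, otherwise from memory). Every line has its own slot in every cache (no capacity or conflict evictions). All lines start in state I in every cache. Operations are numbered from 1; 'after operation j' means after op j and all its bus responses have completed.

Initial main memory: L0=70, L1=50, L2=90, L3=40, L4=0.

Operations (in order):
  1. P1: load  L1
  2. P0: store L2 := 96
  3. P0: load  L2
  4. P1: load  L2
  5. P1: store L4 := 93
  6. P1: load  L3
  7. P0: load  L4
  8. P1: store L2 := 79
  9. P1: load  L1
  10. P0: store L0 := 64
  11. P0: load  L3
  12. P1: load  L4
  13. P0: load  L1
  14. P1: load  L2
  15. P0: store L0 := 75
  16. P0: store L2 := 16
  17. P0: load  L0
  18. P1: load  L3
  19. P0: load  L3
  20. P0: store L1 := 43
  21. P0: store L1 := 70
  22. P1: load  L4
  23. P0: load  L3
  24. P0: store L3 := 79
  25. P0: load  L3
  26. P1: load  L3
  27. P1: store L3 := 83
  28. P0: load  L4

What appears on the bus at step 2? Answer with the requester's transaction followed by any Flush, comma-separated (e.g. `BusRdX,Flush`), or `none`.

1. P1: load  L1  bus=[BusRd]  L1: P0=I P1=E  mem[L1]=50
2. P0: store L2 := 96  bus=[BusRdX]  L2: P0=M P1=I  mem[L2]=90
3. P0: load  L2  bus=[-]  L2: P0=M P1=I  mem[L2]=90
4. P1: load  L2  bus=[BusRd]  L2: P0=O P1=S  mem[L2]=90
5. P1: store L4 := 93  bus=[BusRdX]  L4: P0=I P1=M  mem[L4]=0
6. P1: load  L3  bus=[BusRd]  L3: P0=I P1=E  mem[L3]=40
7. P0: load  L4  bus=[BusRd]  L4: P0=S P1=O  mem[L4]=0
8. P1: store L2 := 79  bus=[BusUpgr,Flush]  L2: P0=I P1=M  mem[L2]=96
9. P1: load  L1  bus=[-]  L1: P0=I P1=E  mem[L1]=50
10. P0: store L0 := 64  bus=[BusRdX]  L0: P0=M P1=I  mem[L0]=70
11. P0: load  L3  bus=[BusRd]  L3: P0=S P1=S  mem[L3]=40
12. P1: load  L4  bus=[-]  L4: P0=S P1=O  mem[L4]=0
13. P0: load  L1  bus=[BusRd]  L1: P0=S P1=S  mem[L1]=50
14. P1: load  L2  bus=[-]  L2: P0=I P1=M  mem[L2]=96
15. P0: store L0 := 75  bus=[-]  L0: P0=M P1=I  mem[L0]=70
16. P0: store L2 := 16  bus=[BusRdX,Flush]  L2: P0=M P1=I  mem[L2]=79
17. P0: load  L0  bus=[-]  L0: P0=M P1=I  mem[L0]=70
18. P1: load  L3  bus=[-]  L3: P0=S P1=S  mem[L3]=40
19. P0: load  L3  bus=[-]  L3: P0=S P1=S  mem[L3]=40
20. P0: store L1 := 43  bus=[BusUpgr]  L1: P0=M P1=I  mem[L1]=50
21. P0: store L1 := 70  bus=[-]  L1: P0=M P1=I  mem[L1]=50
22. P1: load  L4  bus=[-]  L4: P0=S P1=O  mem[L4]=0
23. P0: load  L3  bus=[-]  L3: P0=S P1=S  mem[L3]=40
24. P0: store L3 := 79  bus=[BusUpgr]  L3: P0=M P1=I  mem[L3]=40
25. P0: load  L3  bus=[-]  L3: P0=M P1=I  mem[L3]=40
26. P1: load  L3  bus=[BusRd]  L3: P0=O P1=S  mem[L3]=40
27. P1: store L3 := 83  bus=[BusUpgr,Flush]  L3: P0=I P1=M  mem[L3]=79
28. P0: load  L4  bus=[-]  L4: P0=S P1=O  mem[L4]=0

bus = BusRdX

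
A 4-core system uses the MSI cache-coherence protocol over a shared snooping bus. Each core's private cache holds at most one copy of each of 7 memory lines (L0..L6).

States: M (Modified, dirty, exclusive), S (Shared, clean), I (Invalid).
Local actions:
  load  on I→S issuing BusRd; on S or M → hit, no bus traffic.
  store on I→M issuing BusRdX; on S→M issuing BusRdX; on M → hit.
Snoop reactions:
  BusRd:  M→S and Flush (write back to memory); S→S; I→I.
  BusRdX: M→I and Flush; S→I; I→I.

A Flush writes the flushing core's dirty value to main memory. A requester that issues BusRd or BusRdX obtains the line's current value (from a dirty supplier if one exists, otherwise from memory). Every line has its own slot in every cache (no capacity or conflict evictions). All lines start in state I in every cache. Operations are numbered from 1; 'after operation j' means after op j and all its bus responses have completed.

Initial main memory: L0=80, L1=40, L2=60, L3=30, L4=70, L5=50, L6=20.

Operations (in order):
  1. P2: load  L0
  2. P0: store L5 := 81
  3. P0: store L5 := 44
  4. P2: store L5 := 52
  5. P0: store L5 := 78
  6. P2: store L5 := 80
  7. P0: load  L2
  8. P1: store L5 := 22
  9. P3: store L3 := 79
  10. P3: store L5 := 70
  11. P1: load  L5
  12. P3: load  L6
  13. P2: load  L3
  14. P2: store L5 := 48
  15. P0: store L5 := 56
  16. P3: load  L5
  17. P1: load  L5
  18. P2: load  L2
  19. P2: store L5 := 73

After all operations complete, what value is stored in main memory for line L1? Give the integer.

memory[L1] = 40

step 1: P2: load  L0  ⟶  IISI  (L0)  txn=BusRd  M[L0]=80
step 2: P0: store L5 := 81  ⟶  MIII  (L5)  txn=BusRdX  M[L5]=50
step 3: P0: store L5 := 44  ⟶  MIII  (L5)  txn=∅  M[L5]=50
step 4: P2: store L5 := 52  ⟶  IIMI  (L5)  txn=BusRdX+Flush  M[L5]=44
step 5: P0: store L5 := 78  ⟶  MIII  (L5)  txn=BusRdX+Flush  M[L5]=52
step 6: P2: store L5 := 80  ⟶  IIMI  (L5)  txn=BusRdX+Flush  M[L5]=78
step 7: P0: load  L2  ⟶  SIII  (L2)  txn=BusRd  M[L2]=60
step 8: P1: store L5 := 22  ⟶  IMII  (L5)  txn=BusRdX+Flush  M[L5]=80
step 9: P3: store L3 := 79  ⟶  IIIM  (L3)  txn=BusRdX  M[L3]=30
step 10: P3: store L5 := 70  ⟶  IIIM  (L5)  txn=BusRdX+Flush  M[L5]=22
step 11: P1: load  L5  ⟶  ISIS  (L5)  txn=BusRd+Flush  M[L5]=70
step 12: P3: load  L6  ⟶  IIIS  (L6)  txn=BusRd  M[L6]=20
step 13: P2: load  L3  ⟶  IISS  (L3)  txn=BusRd+Flush  M[L3]=79
step 14: P2: store L5 := 48  ⟶  IIMI  (L5)  txn=BusRdX  M[L5]=70
step 15: P0: store L5 := 56  ⟶  MIII  (L5)  txn=BusRdX+Flush  M[L5]=48
step 16: P3: load  L5  ⟶  SIIS  (L5)  txn=BusRd+Flush  M[L5]=56
step 17: P1: load  L5  ⟶  SSIS  (L5)  txn=BusRd  M[L5]=56
step 18: P2: load  L2  ⟶  SISI  (L2)  txn=BusRd  M[L2]=60
step 19: P2: store L5 := 73  ⟶  IIMI  (L5)  txn=BusRdX  M[L5]=56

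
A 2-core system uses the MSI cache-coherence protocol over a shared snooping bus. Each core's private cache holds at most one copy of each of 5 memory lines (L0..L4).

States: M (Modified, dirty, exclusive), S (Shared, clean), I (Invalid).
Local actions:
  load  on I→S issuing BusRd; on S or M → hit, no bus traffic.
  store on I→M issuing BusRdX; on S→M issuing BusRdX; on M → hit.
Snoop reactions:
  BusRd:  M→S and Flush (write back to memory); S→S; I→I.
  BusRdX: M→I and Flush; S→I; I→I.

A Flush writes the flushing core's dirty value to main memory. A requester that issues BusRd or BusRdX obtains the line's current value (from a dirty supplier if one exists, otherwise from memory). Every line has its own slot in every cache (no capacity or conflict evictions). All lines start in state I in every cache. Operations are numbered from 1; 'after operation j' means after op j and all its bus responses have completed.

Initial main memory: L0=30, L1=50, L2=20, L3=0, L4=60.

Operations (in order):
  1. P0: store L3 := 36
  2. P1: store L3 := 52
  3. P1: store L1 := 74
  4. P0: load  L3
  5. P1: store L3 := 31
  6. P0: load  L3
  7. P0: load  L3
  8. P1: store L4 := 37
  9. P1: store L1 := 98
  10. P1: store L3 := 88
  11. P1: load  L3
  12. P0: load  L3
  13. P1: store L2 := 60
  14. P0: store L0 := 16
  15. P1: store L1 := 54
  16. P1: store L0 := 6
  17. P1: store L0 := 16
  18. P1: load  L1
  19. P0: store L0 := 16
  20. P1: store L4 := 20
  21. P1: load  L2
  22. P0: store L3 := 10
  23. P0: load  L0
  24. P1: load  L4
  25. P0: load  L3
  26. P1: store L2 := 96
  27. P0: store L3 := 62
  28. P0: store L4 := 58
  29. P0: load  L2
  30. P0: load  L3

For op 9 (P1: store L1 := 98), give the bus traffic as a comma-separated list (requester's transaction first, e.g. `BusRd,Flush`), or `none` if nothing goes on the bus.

1. P0: store L3 := 36  bus=[BusRdX]  L3: P0=M P1=I  mem[L3]=0
2. P1: store L3 := 52  bus=[BusRdX,Flush]  L3: P0=I P1=M  mem[L3]=36
3. P1: store L1 := 74  bus=[BusRdX]  L1: P0=I P1=M  mem[L1]=50
4. P0: load  L3  bus=[BusRd,Flush]  L3: P0=S P1=S  mem[L3]=52
5. P1: store L3 := 31  bus=[BusRdX]  L3: P0=I P1=M  mem[L3]=52
6. P0: load  L3  bus=[BusRd,Flush]  L3: P0=S P1=S  mem[L3]=31
7. P0: load  L3  bus=[-]  L3: P0=S P1=S  mem[L3]=31
8. P1: store L4 := 37  bus=[BusRdX]  L4: P0=I P1=M  mem[L4]=60
9. P1: store L1 := 98  bus=[-]  L1: P0=I P1=M  mem[L1]=50
10. P1: store L3 := 88  bus=[BusRdX]  L3: P0=I P1=M  mem[L3]=31
11. P1: load  L3  bus=[-]  L3: P0=I P1=M  mem[L3]=31
12. P0: load  L3  bus=[BusRd,Flush]  L3: P0=S P1=S  mem[L3]=88
13. P1: store L2 := 60  bus=[BusRdX]  L2: P0=I P1=M  mem[L2]=20
14. P0: store L0 := 16  bus=[BusRdX]  L0: P0=M P1=I  mem[L0]=30
15. P1: store L1 := 54  bus=[-]  L1: P0=I P1=M  mem[L1]=50
16. P1: store L0 := 6  bus=[BusRdX,Flush]  L0: P0=I P1=M  mem[L0]=16
17. P1: store L0 := 16  bus=[-]  L0: P0=I P1=M  mem[L0]=16
18. P1: load  L1  bus=[-]  L1: P0=I P1=M  mem[L1]=50
19. P0: store L0 := 16  bus=[BusRdX,Flush]  L0: P0=M P1=I  mem[L0]=16
20. P1: store L4 := 20  bus=[-]  L4: P0=I P1=M  mem[L4]=60
21. P1: load  L2  bus=[-]  L2: P0=I P1=M  mem[L2]=20
22. P0: store L3 := 10  bus=[BusRdX]  L3: P0=M P1=I  mem[L3]=88
23. P0: load  L0  bus=[-]  L0: P0=M P1=I  mem[L0]=16
24. P1: load  L4  bus=[-]  L4: P0=I P1=M  mem[L4]=60
25. P0: load  L3  bus=[-]  L3: P0=M P1=I  mem[L3]=88
26. P1: store L2 := 96  bus=[-]  L2: P0=I P1=M  mem[L2]=20
27. P0: store L3 := 62  bus=[-]  L3: P0=M P1=I  mem[L3]=88
28. P0: store L4 := 58  bus=[BusRdX,Flush]  L4: P0=M P1=I  mem[L4]=20
29. P0: load  L2  bus=[BusRd,Flush]  L2: P0=S P1=S  mem[L2]=96
30. P0: load  L3  bus=[-]  L3: P0=M P1=I  mem[L3]=88

bus = none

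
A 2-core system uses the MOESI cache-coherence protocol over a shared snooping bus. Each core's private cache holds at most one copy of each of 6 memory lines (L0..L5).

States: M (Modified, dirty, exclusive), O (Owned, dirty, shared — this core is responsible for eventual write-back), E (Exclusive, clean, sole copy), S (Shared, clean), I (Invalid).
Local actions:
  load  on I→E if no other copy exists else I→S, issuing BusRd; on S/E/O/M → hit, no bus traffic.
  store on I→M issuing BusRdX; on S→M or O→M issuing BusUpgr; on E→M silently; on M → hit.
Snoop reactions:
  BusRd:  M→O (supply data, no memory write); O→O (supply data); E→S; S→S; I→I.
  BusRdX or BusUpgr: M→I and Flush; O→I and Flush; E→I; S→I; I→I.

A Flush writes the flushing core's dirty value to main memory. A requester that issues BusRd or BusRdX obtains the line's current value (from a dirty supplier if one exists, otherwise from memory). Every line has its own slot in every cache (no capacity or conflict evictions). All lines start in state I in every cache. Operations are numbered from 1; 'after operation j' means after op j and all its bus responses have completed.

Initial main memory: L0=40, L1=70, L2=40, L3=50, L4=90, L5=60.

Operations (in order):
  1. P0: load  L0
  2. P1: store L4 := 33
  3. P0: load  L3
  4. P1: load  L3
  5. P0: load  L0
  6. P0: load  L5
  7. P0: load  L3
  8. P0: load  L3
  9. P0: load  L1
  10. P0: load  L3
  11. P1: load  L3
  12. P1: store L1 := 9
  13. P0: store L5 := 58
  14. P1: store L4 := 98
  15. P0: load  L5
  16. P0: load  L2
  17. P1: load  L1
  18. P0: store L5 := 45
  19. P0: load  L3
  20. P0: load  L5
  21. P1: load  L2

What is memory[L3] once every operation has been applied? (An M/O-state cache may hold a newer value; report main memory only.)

memory[L3] = 50

  op1 P0: load  L0 → E/I on L0; bus BusRd; mem=40
  op2 P1: store L4 := 33 → I/M on L4; bus BusRdX; mem=90
  op3 P0: load  L3 → E/I on L3; bus BusRd; mem=50
  op4 P1: load  L3 → S/S on L3; bus BusRd; mem=50
  op5 P0: load  L0 → E/I on L0; bus (none); mem=40
  op6 P0: load  L5 → E/I on L5; bus BusRd; mem=60
  op7 P0: load  L3 → S/S on L3; bus (none); mem=50
  op8 P0: load  L3 → S/S on L3; bus (none); mem=50
  op9 P0: load  L1 → E/I on L1; bus BusRd; mem=70
  op10 P0: load  L3 → S/S on L3; bus (none); mem=50
  op11 P1: load  L3 → S/S on L3; bus (none); mem=50
  op12 P1: store L1 := 9 → I/M on L1; bus BusRdX; mem=70
  op13 P0: store L5 := 58 → M/I on L5; bus (none); mem=60
  op14 P1: store L4 := 98 → I/M on L4; bus (none); mem=90
  op15 P0: load  L5 → M/I on L5; bus (none); mem=60
  op16 P0: load  L2 → E/I on L2; bus BusRd; mem=40
  op17 P1: load  L1 → I/M on L1; bus (none); mem=70
  op18 P0: store L5 := 45 → M/I on L5; bus (none); mem=60
  op19 P0: load  L3 → S/S on L3; bus (none); mem=50
  op20 P0: load  L5 → M/I on L5; bus (none); mem=60
  op21 P1: load  L2 → S/S on L2; bus BusRd; mem=40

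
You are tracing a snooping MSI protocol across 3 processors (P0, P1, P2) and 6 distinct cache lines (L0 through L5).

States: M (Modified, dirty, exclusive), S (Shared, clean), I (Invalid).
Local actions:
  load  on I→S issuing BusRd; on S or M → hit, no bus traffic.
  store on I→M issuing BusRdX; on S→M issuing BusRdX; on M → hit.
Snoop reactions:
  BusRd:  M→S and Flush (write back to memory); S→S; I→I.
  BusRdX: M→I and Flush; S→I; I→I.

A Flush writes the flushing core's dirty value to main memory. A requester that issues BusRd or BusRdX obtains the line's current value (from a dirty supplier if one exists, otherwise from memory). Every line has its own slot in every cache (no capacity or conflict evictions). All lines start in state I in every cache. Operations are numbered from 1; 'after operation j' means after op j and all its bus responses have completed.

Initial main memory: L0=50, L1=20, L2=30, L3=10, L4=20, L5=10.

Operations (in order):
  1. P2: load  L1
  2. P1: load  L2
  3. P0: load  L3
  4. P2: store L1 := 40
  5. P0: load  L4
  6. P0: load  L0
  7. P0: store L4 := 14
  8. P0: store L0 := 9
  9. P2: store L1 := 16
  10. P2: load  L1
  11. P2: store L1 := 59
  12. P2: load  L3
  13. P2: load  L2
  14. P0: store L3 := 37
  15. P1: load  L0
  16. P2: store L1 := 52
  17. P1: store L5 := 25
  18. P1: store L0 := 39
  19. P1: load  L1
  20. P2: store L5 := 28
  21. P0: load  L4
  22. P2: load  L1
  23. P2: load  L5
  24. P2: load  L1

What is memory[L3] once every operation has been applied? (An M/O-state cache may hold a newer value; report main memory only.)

1. P2: load  L1  bus=[BusRd]  L1: P0=I P1=I P2=S  mem[L1]=20
2. P1: load  L2  bus=[BusRd]  L2: P0=I P1=S P2=I  mem[L2]=30
3. P0: load  L3  bus=[BusRd]  L3: P0=S P1=I P2=I  mem[L3]=10
4. P2: store L1 := 40  bus=[BusRdX]  L1: P0=I P1=I P2=M  mem[L1]=20
5. P0: load  L4  bus=[BusRd]  L4: P0=S P1=I P2=I  mem[L4]=20
6. P0: load  L0  bus=[BusRd]  L0: P0=S P1=I P2=I  mem[L0]=50
7. P0: store L4 := 14  bus=[BusRdX]  L4: P0=M P1=I P2=I  mem[L4]=20
8. P0: store L0 := 9  bus=[BusRdX]  L0: P0=M P1=I P2=I  mem[L0]=50
9. P2: store L1 := 16  bus=[-]  L1: P0=I P1=I P2=M  mem[L1]=20
10. P2: load  L1  bus=[-]  L1: P0=I P1=I P2=M  mem[L1]=20
11. P2: store L1 := 59  bus=[-]  L1: P0=I P1=I P2=M  mem[L1]=20
12. P2: load  L3  bus=[BusRd]  L3: P0=S P1=I P2=S  mem[L3]=10
13. P2: load  L2  bus=[BusRd]  L2: P0=I P1=S P2=S  mem[L2]=30
14. P0: store L3 := 37  bus=[BusRdX]  L3: P0=M P1=I P2=I  mem[L3]=10
15. P1: load  L0  bus=[BusRd,Flush]  L0: P0=S P1=S P2=I  mem[L0]=9
16. P2: store L1 := 52  bus=[-]  L1: P0=I P1=I P2=M  mem[L1]=20
17. P1: store L5 := 25  bus=[BusRdX]  L5: P0=I P1=M P2=I  mem[L5]=10
18. P1: store L0 := 39  bus=[BusRdX]  L0: P0=I P1=M P2=I  mem[L0]=9
19. P1: load  L1  bus=[BusRd,Flush]  L1: P0=I P1=S P2=S  mem[L1]=52
20. P2: store L5 := 28  bus=[BusRdX,Flush]  L5: P0=I P1=I P2=M  mem[L5]=25
21. P0: load  L4  bus=[-]  L4: P0=M P1=I P2=I  mem[L4]=20
22. P2: load  L1  bus=[-]  L1: P0=I P1=S P2=S  mem[L1]=52
23. P2: load  L5  bus=[-]  L5: P0=I P1=I P2=M  mem[L5]=25
24. P2: load  L1  bus=[-]  L1: P0=I P1=S P2=S  mem[L1]=52

memory[L3] = 10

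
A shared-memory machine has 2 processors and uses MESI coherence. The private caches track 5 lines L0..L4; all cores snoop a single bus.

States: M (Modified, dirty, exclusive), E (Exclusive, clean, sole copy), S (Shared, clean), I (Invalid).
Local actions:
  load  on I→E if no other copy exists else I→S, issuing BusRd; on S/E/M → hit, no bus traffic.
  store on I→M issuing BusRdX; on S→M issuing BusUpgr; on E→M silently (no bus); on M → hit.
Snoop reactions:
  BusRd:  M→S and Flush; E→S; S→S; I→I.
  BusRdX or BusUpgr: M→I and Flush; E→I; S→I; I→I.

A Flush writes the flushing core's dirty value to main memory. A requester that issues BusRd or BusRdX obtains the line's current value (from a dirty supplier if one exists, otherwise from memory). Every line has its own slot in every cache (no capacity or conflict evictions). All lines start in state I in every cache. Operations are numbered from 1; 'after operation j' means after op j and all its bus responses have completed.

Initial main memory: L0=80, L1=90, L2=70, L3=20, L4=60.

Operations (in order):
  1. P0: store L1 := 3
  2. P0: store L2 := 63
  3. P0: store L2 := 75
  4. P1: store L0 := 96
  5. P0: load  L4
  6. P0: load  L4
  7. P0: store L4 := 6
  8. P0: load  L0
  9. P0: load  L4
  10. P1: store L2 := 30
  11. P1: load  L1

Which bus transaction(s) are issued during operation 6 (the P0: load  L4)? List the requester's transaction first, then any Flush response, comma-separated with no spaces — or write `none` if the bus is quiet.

bus = none

[1] P0: store L1 := 3 | P0:M(3), P1:I | bus: BusRdX
[2] P0: store L2 := 63 | P0:M(63), P1:I | bus: BusRdX
[3] P0: store L2 := 75 | P0:M(75), P1:I | bus: none
[4] P1: store L0 := 96 | P0:I, P1:M(96) | bus: BusRdX
[5] P0: load  L4 | P0:E(60), P1:I | bus: BusRd
[6] P0: load  L4 | P0:E(60), P1:I | bus: none
[7] P0: store L4 := 6 | P0:M(6), P1:I | bus: none
[8] P0: load  L0 | P0:S(96), P1:S(96) | bus: BusRd,Flush
[9] P0: load  L4 | P0:M(6), P1:I | bus: none
[10] P1: store L2 := 30 | P0:I, P1:M(30) | bus: BusRdX,Flush
[11] P1: load  L1 | P0:S(3), P1:S(3) | bus: BusRd,Flush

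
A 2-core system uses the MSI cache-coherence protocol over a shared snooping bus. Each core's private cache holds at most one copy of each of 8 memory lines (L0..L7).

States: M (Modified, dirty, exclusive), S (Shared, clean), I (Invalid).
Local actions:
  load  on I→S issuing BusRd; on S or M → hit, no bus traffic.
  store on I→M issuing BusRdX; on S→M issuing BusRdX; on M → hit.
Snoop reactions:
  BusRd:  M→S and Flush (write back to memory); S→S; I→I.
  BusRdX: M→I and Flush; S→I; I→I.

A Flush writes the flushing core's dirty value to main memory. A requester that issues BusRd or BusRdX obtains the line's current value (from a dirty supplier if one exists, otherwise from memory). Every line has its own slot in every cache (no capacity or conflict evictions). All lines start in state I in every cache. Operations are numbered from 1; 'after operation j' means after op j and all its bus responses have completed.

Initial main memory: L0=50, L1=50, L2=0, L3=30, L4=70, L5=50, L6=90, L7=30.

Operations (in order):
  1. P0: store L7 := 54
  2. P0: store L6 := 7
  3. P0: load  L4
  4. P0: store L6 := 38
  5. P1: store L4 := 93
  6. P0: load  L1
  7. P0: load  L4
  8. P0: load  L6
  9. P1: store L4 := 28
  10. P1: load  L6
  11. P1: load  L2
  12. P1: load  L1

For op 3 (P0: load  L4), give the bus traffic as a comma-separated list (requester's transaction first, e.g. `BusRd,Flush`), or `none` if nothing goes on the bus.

bus = BusRd

step 1: P0: store L7 := 54  ⟶  MI  (L7)  txn=BusRdX  M[L7]=30
step 2: P0: store L6 := 7  ⟶  MI  (L6)  txn=BusRdX  M[L6]=90
step 3: P0: load  L4  ⟶  SI  (L4)  txn=BusRd  M[L4]=70
step 4: P0: store L6 := 38  ⟶  MI  (L6)  txn=∅  M[L6]=90
step 5: P1: store L4 := 93  ⟶  IM  (L4)  txn=BusRdX  M[L4]=70
step 6: P0: load  L1  ⟶  SI  (L1)  txn=BusRd  M[L1]=50
step 7: P0: load  L4  ⟶  SS  (L4)  txn=BusRd+Flush  M[L4]=93
step 8: P0: load  L6  ⟶  MI  (L6)  txn=∅  M[L6]=90
step 9: P1: store L4 := 28  ⟶  IM  (L4)  txn=BusRdX  M[L4]=93
step 10: P1: load  L6  ⟶  SS  (L6)  txn=BusRd+Flush  M[L6]=38
step 11: P1: load  L2  ⟶  IS  (L2)  txn=BusRd  M[L2]=0
step 12: P1: load  L1  ⟶  SS  (L1)  txn=BusRd  M[L1]=50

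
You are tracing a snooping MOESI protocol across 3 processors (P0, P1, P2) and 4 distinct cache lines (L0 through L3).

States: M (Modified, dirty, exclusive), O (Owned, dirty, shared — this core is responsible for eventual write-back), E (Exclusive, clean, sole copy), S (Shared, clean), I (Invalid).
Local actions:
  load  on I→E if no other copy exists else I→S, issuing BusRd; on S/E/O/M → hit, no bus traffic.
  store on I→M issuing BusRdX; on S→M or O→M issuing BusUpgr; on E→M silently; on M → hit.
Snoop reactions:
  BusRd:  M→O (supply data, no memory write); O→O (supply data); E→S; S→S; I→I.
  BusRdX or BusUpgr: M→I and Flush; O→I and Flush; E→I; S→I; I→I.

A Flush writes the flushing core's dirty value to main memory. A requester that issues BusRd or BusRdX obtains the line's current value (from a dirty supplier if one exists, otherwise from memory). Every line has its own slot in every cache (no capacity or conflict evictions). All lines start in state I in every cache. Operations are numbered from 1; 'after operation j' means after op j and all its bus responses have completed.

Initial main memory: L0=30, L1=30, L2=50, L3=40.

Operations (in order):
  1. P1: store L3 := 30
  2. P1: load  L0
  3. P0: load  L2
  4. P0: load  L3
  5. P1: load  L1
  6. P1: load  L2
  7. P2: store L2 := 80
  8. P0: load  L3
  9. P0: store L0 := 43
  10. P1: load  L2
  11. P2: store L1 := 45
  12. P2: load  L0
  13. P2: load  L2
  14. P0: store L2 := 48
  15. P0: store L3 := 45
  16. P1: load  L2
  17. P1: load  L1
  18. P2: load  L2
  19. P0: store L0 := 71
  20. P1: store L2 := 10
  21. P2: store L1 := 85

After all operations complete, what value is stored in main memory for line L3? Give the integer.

[1] P1: store L3 := 30 | P0:I, P1:M(30), P2:I | bus: BusRdX
[2] P1: load  L0 | P0:I, P1:E(30), P2:I | bus: BusRd
[3] P0: load  L2 | P0:E(50), P1:I, P2:I | bus: BusRd
[4] P0: load  L3 | P0:S(30), P1:O(30), P2:I | bus: BusRd
[5] P1: load  L1 | P0:I, P1:E(30), P2:I | bus: BusRd
[6] P1: load  L2 | P0:S(50), P1:S(50), P2:I | bus: BusRd
[7] P2: store L2 := 80 | P0:I, P1:I, P2:M(80) | bus: BusRdX
[8] P0: load  L3 | P0:S(30), P1:O(30), P2:I | bus: none
[9] P0: store L0 := 43 | P0:M(43), P1:I, P2:I | bus: BusRdX
[10] P1: load  L2 | P0:I, P1:S(80), P2:O(80) | bus: BusRd
[11] P2: store L1 := 45 | P0:I, P1:I, P2:M(45) | bus: BusRdX
[12] P2: load  L0 | P0:O(43), P1:I, P2:S(43) | bus: BusRd
[13] P2: load  L2 | P0:I, P1:S(80), P2:O(80) | bus: none
[14] P0: store L2 := 48 | P0:M(48), P1:I, P2:I | bus: BusRdX,Flush
[15] P0: store L3 := 45 | P0:M(45), P1:I, P2:I | bus: BusUpgr,Flush
[16] P1: load  L2 | P0:O(48), P1:S(48), P2:I | bus: BusRd
[17] P1: load  L1 | P0:I, P1:S(45), P2:O(45) | bus: BusRd
[18] P2: load  L2 | P0:O(48), P1:S(48), P2:S(48) | bus: BusRd
[19] P0: store L0 := 71 | P0:M(71), P1:I, P2:I | bus: BusUpgr
[20] P1: store L2 := 10 | P0:I, P1:M(10), P2:I | bus: BusUpgr,Flush
[21] P2: store L1 := 85 | P0:I, P1:I, P2:M(85) | bus: BusUpgr

memory[L3] = 30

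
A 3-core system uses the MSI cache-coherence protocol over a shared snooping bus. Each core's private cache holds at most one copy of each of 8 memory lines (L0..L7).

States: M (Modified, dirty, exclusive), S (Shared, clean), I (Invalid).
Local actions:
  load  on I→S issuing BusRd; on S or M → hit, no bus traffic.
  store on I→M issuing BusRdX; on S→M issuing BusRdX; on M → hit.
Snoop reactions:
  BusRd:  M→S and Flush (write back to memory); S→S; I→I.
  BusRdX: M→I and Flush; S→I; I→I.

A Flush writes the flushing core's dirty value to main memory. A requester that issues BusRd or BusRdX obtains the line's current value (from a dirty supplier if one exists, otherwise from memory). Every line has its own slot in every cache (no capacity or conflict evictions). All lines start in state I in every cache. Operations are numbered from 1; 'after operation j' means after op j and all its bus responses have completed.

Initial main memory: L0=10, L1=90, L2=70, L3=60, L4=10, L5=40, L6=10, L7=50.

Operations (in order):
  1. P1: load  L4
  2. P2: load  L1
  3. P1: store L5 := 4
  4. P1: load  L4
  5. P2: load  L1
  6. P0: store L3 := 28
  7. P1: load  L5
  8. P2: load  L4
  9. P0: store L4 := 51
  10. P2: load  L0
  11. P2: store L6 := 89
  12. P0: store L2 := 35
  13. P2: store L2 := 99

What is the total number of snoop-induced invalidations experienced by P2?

invalidations = 1

[1] P1: load  L4 | P0:I, P1:S(10), P2:I | bus: BusRd
[2] P2: load  L1 | P0:I, P1:I, P2:S(90) | bus: BusRd
[3] P1: store L5 := 4 | P0:I, P1:M(4), P2:I | bus: BusRdX
[4] P1: load  L4 | P0:I, P1:S(10), P2:I | bus: none
[5] P2: load  L1 | P0:I, P1:I, P2:S(90) | bus: none
[6] P0: store L3 := 28 | P0:M(28), P1:I, P2:I | bus: BusRdX
[7] P1: load  L5 | P0:I, P1:M(4), P2:I | bus: none
[8] P2: load  L4 | P0:I, P1:S(10), P2:S(10) | bus: BusRd
[9] P0: store L4 := 51 | P0:M(51), P1:I, P2:I | bus: BusRdX
[10] P2: load  L0 | P0:I, P1:I, P2:S(10) | bus: BusRd
[11] P2: store L6 := 89 | P0:I, P1:I, P2:M(89) | bus: BusRdX
[12] P0: store L2 := 35 | P0:M(35), P1:I, P2:I | bus: BusRdX
[13] P2: store L2 := 99 | P0:I, P1:I, P2:M(99) | bus: BusRdX,Flush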